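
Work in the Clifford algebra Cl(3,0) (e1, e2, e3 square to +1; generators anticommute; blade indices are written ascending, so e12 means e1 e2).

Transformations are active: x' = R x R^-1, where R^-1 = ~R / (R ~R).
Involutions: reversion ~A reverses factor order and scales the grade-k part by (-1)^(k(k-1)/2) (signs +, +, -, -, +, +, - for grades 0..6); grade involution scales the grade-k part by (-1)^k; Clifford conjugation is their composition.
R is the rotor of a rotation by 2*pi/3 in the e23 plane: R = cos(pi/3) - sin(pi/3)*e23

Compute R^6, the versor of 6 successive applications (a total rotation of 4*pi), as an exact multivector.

Half-angle bookkeeping: 6 applications in e23 add up to rotor phase 6*pi/3 = 2*pi, so R^6 = cos(2*pi) - sin(2*pi)*e23.
cos(2*pi) = 1 and sin(2*pi) = 0, so R^6 = 1. The total rotation 4*pi is 2 full turns, so every vector returns to itself, yet the rotor is +1, back on the identity sheet (an even number of 2*pi turns).
Answer: 1


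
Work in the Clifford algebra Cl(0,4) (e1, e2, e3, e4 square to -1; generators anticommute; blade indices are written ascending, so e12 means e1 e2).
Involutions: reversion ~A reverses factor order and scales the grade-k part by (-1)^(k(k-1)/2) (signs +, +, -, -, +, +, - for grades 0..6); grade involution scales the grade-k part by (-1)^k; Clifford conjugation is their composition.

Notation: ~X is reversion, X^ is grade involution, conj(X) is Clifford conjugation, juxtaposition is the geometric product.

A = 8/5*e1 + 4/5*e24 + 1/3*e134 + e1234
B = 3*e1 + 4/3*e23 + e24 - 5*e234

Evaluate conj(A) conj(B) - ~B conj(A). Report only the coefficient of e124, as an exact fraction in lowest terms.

first term: -28/5 - 5*e1 + 4*e3 + 5/3*e12 - e13 + 4/3*e14 - 1/15*e34 + 37/15*e123 + 32/9*e124 - 3*e234 + 8*e1234
second term: 4 - 5*e1 - 4*e3 + 5/3*e12 - e13 + 4/3*e14 + 1/15*e34 + 9/5*e123 - 16/45*e124 - 3*e234 + 8*e1234
Answer: 176/45


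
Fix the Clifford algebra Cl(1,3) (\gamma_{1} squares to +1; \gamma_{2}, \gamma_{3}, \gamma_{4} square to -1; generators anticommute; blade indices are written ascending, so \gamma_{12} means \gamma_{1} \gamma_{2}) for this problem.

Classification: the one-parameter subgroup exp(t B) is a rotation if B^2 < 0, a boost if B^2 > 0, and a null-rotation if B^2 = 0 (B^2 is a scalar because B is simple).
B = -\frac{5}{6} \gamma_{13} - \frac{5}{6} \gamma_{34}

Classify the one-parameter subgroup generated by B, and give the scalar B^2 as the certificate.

B^2 term by term: the squares give (-\frac{5}{6})^2*(\gamma_{13})^2 + (-\frac{5}{6})^2*(\gamma_{34})^2 = \frac{25}{36}*(+1) + \frac{25}{36}*(-1) = 0 (each basis 2-blade squares to minus the product of its generators' squares); cross terms between blades sharing an index anticommute and cancel. So B^2 = 0.
Answer: null-rotation, certificate B^2 = 0. The class reads off the invariant scalar 0 directly.


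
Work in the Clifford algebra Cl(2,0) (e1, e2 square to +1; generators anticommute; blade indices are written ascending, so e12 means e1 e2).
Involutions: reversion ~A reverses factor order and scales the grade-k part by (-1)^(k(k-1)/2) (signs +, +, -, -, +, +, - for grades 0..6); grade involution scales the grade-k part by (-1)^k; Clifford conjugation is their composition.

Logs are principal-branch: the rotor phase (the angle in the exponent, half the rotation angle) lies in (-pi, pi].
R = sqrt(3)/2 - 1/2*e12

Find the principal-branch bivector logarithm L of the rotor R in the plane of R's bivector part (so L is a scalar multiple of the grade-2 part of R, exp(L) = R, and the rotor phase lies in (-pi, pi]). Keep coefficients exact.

The scalar part of R is sqrt(3)/2, which pins the rotor phase on the principal branch; dividing the bivector part by the sine of that phase recovers the unit plane, and L is the phase times that plane.
Concretely: cos(phase) = sqrt(3)/2 gives phase = ±pi/6, and since phase/sin(phase) is even the sign is immaterial: L = (phase/sin(phase)) * <R>_2 = (pi/3) * <R>_2.
Answer: -pi/6*e12


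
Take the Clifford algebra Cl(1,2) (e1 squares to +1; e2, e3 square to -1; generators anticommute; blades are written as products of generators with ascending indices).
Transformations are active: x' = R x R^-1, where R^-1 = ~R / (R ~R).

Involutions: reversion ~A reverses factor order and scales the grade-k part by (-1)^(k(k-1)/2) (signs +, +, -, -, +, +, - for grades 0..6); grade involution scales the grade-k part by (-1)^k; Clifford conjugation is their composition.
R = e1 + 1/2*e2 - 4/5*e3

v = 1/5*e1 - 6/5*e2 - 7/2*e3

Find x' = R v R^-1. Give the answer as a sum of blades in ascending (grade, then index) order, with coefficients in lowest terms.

~R = e1 + 1/2*e2 - 4/5*e3, and R ~R = 11/100, so R^-1 = ~R / (11/100).
R v = -2 - 13/10*e1 e2 - 167/50*e1 e3 - 271/100*e2 e3
Answer: -2011/55*e1 - 934/55*e2 + 717/22*e3


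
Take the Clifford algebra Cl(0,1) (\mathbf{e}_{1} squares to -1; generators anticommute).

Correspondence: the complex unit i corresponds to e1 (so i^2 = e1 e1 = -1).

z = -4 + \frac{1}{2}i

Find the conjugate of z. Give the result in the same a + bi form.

In blades: z = -4 + \frac{1}{2} e_{1}.
Conjugation here is Clifford conjugation: the scalar is fixed and the grade-1 and grade-2 blades all flip sign, giving -4 - \frac{1}{2} e_{1}; translating back:
Answer: -4 - \frac{1}{2}i


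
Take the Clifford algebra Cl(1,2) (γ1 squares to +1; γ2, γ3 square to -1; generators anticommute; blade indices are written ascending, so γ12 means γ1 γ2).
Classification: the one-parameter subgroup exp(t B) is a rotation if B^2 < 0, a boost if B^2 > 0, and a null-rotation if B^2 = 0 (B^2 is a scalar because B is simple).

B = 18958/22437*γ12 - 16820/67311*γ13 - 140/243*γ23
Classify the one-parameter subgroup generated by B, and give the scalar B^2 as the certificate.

B^2 term by term: the squares give (18958/22437)^2*(γ12)^2 + (-16820/67311)^2*(γ13)^2 + (-140/243)^2*(γ23)^2 = 359405764/503418969*(+1) + 282912400/4530770721*(+1) + 19600/59049*(-1) = 4/9 (each basis 2-blade squares to minus the product of its generators' squares); cross terms between blades sharing an index anticommute and cancel. So B^2 = 4/9.
Answer: boost, certificate B^2 = 4/9. Why this suffices: the scalar 4/9 survives any versor conjugation, so its sign alone determines the class however B is presented.


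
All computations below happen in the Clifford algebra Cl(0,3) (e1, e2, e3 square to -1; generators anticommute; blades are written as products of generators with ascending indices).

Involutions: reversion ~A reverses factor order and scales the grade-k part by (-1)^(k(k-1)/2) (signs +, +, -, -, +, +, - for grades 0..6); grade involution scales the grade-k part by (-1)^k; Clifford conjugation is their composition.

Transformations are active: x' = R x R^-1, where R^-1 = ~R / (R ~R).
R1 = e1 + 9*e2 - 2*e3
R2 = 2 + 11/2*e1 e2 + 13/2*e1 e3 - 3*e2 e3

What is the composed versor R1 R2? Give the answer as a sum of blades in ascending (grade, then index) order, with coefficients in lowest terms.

Distribute over the terms of R1 (each basis-blade product reordered to ascending indices, repeated generators contracted through their squares):
(e1) R2 = 2*e1 - 11/2*e2 - 13/2*e3 - 3*e1 e2 e3
(9*e2) R2 = 99/2*e1 + 18*e2 + 27*e3 - 117/2*e1 e2 e3
(-2*e3) R2 = -13*e1 + 6*e2 - 4*e3 - 11*e1 e2 e3
Summing the partial products and collecting blades:
Answer: 77/2*e1 + 37/2*e2 + 33/2*e3 - 145/2*e1 e2 e3


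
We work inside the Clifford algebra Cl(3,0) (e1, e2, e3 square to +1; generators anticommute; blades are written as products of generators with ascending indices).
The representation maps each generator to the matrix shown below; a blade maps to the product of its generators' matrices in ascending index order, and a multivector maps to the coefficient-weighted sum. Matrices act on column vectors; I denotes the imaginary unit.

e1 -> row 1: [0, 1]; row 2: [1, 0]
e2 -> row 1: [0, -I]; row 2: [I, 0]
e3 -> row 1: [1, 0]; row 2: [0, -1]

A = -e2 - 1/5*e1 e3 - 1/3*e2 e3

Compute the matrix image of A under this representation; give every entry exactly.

Bivector images (products of the table entries): rho(e1 e3) = rho(e1)rho(e3) = row 1: [0, -1]; row 2: [1, 0]; rho(e2 e3) = rho(e2)rho(e3) = row 1: [0, I]; row 2: [I, 0].
M = (-1)*rho(e2) + (-1/5)*rho(e1 e3) + (-1/3)*rho(e2 e3), summed entrywise:
Answer: row 1: [0, 1/5 + 2*I/3]; row 2: [-1/5 - 4*I/3, 0]


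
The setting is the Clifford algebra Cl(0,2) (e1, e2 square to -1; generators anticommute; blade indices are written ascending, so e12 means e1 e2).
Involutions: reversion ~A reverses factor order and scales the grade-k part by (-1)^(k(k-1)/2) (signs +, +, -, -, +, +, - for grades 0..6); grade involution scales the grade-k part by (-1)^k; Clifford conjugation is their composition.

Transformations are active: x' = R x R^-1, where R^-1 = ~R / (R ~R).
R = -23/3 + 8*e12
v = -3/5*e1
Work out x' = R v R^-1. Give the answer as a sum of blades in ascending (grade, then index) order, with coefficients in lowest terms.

~R = -23/3 - 8*e12, and R ~R = 1105/9, so R^-1 = ~R / (1105/9).
R v = 23/5*e1 - 24/5*e2
Answer: 141/5525*e1 + 3312/5525*e2


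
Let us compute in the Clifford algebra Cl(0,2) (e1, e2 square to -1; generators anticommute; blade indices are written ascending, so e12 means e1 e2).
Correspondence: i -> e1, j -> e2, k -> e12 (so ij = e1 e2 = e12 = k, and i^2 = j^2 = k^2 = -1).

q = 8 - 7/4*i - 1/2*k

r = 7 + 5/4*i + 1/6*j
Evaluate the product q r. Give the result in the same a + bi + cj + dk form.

In blades: q = 8 - 7/4*e1 - 1/2*e12, r = 7 + 5/4*e1 + 1/6*e2.
Distribute q over r term by term (generator squares from the signature, products reordered to ascending indices): (8)*r = 56 + 10*e1 + 4/3*e2; (-7/4*e1)*r = 35/16 - 49/4*e1 - 7/24*e12; (-1/2*e12)*r = 1/12*e1 - 5/8*e2 - 7/2*e12.
Sum: 931/16 - 13/6*e1 + 17/24*e2 - 91/24*e12; translating back through the correspondence:
Answer: 931/16 - 13/6*i + 17/24*j - 91/24*k


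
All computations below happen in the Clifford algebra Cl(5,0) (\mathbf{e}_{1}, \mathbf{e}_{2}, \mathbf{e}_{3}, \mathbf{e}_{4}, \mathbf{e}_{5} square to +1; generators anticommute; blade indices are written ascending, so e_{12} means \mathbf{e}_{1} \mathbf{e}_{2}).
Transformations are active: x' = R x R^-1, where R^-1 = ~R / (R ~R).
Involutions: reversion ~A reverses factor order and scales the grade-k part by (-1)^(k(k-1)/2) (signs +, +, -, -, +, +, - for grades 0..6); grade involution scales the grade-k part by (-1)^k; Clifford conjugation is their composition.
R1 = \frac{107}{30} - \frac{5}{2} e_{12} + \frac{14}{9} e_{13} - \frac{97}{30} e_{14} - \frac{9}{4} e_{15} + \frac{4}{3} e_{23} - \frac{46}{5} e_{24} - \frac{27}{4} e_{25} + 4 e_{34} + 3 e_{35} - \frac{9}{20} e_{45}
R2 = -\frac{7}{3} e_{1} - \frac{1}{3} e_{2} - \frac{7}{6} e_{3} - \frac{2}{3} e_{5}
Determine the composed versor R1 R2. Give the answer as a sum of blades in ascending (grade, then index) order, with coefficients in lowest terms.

Distribute over the terms of R2 (each basis-blade product reordered to ascending indices, repeated generators contracted through their squares):
R1 (-\frac{7}{3} e_{1}) = -\frac{749}{90} e_{1} - \frac{35}{6} e_{2} + \frac{98}{27} e_{3} - \frac{679}{90} e_{4} - \frac{21}{4} e_{5} - \frac{28}{9} e_{123} + \frac{322}{15} e_{124} + \frac{63}{4} e_{125} - \frac{28}{3} e_{134} - 7 e_{135} + \frac{21}{20} e_{145}
R1 (-\frac{1}{3} e_{2}) = \frac{5}{6} e_{1} - \frac{107}{90} e_{2} + \frac{4}{9} e_{3} - \frac{46}{15} e_{4} - \frac{9}{4} e_{5} + \frac{14}{27} e_{123} - \frac{97}{90} e_{124} - \frac{3}{4} e_{125} - \frac{4}{3} e_{234} - e_{235} + \frac{3}{20} e_{245}
R1 (-\frac{7}{6} e_{3}) = -\frac{49}{27} e_{1} - \frac{14}{9} e_{2} - \frac{749}{180} e_{3} + \frac{14}{3} e_{4} + \frac{7}{2} e_{5} + \frac{35}{12} e_{123} - \frac{679}{180} e_{134} - \frac{21}{8} e_{135} - \frac{161}{15} e_{234} - \frac{63}{8} e_{235} + \frac{21}{40} e_{345}
R1 (-\frac{2}{3} e_{5}) = \frac{3}{2} e_{1} + \frac{9}{2} e_{2} - 2 e_{3} + \frac{3}{10} e_{4} - \frac{107}{45} e_{5} + \frac{5}{3} e_{125} - \frac{28}{27} e_{135} + \frac{97}{45} e_{145} - \frac{8}{9} e_{235} + \frac{92}{15} e_{245} - \frac{8}{3} e_{345}
Summing the partial products and collecting blades:
Answer: -\frac{2107}{270} e_{1} - \frac{367}{90} e_{2} - \frac{1127}{540} e_{3} - \frac{254}{45} e_{4} - \frac{287}{45} e_{5} + \frac{35}{108} e_{123} + \frac{367}{18} e_{124} + \frac{50}{3} e_{125} - \frac{2359}{180} e_{134} - \frac{2303}{216} e_{135} + \frac{577}{180} e_{145} - \frac{181}{15} e_{234} - \frac{703}{72} e_{235} + \frac{377}{60} e_{245} - \frac{257}{120} e_{345}


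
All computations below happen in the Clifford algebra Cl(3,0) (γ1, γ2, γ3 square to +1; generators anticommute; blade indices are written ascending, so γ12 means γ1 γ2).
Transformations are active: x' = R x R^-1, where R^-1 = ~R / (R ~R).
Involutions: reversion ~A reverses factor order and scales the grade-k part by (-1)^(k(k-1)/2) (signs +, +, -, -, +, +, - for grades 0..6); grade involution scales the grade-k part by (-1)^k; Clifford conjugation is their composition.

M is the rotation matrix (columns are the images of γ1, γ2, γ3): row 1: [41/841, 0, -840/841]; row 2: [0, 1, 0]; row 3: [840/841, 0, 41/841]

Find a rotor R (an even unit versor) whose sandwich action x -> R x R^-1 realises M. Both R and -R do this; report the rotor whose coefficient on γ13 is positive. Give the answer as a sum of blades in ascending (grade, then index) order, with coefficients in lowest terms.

Method: write R = a + b12*γ12 + b13*γ13 + b23*γ23 with a^2 + b12^2 + b13^2 + b23^2 = 1 (so R^-1 = ~R). Expanding the columns R e_j ~R gives tr M = 4a^2 - 1 and, from the antisymmetric part, M21 - M12 = -4a*b12, M13 - M31 = 4a*b13, M32 - M23 = -4a*b23.
Here tr M = 923/841, so a^2 = (1 + tr M)/4 = 441/841 and a = ±21/29. Taking a = 21/29: M21 - M12 = 0, M13 - M31 = -1680/841, M32 - M23 = 0, giving b12 = 0, b13 = -20/29, b23 = 0, i.e. R = 21/29 - 20/29*γ13.
Its γ13 coefficient is negative, so report the other preimage -R.
Answer: -21/29 + 20/29*γ13. Key observation: the double cover Spin(3) -> SO(3) sends R and -R to the same matrix (trace 923/841 here), so the stated sign of the γ13 coefficient is what selects one sheet.


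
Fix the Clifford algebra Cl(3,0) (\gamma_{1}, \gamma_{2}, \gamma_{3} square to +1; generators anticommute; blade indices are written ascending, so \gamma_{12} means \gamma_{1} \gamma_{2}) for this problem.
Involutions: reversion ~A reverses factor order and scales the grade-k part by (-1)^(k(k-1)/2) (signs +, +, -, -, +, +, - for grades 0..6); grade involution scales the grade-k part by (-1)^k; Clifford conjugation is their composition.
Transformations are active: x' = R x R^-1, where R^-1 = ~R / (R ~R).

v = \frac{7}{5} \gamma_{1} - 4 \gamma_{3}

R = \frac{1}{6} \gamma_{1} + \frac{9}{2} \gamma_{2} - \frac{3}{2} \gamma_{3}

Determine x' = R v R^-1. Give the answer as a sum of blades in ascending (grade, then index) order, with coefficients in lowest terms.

~R = \frac{1}{6} \gamma_{1} + \frac{9}{2} \gamma_{2} - \frac{3}{2} \gamma_{3}, and R ~R = \frac{811}{36}, so R^-1 = ~R / (\frac{811}{36}).
R v = \frac{187}{30} - \frac{63}{10} \gamma_{12} + \frac{43}{30} \gamma_{13} - 18 \gamma_{23}
Answer: -\frac{5303}{4055} \gamma_{1} + \frac{10098}{4055} \gamma_{2} + \frac{12854}{4055} \gamma_{3}


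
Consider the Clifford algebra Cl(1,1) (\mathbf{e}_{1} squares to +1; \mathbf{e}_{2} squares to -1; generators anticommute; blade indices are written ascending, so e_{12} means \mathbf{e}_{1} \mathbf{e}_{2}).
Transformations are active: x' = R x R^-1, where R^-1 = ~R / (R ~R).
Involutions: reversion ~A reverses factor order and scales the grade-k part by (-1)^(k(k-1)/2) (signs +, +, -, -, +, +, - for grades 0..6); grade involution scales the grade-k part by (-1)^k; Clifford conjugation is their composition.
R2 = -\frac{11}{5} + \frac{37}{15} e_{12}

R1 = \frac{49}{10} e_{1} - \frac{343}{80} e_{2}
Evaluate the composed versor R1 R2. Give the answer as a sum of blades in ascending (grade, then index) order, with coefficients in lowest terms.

Distribute over the terms of R1 (each basis-blade product reordered to ascending indices, repeated generators contracted through their squares):
(\frac{49}{10} e_{1}) R2 = -\frac{539}{50} e_{1} + \frac{1813}{150} e_{2}
(-\frac{343}{80} e_{2}) R2 = -\frac{12691}{1200} e_{1} + \frac{3773}{400} e_{2}
Summing the partial products and collecting blades:
Answer: -\frac{25627}{1200} e_{1} + \frac{25823}{1200} e_{2}


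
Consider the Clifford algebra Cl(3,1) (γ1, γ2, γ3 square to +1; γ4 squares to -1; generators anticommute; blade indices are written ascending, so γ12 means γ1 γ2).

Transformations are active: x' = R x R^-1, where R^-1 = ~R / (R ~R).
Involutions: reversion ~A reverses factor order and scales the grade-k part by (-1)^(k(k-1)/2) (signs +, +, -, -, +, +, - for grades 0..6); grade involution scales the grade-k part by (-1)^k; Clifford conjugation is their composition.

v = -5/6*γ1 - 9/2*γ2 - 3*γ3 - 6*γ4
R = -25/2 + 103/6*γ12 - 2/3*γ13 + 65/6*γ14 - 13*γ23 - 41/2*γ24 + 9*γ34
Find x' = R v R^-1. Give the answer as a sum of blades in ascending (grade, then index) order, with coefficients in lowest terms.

~R = -25/2 - 103/6*γ12 + 2/3*γ13 - 65/6*γ14 + 13*γ23 + 41/2*γ24 - 9*γ34, and R ~R = 16/9, so R^-1 = ~R / (16/9).
R v = 1/6*γ1 - 121/9*γ2 + 292/9*γ3 + 169/9*γ4 - 131/3*γ123 - 223/6*γ124 + 29*γ134 - 24*γ234
Answer: -1541/3*γ1 - 1573/32*γ2 - 3117/8*γ3 - 20691/32*γ4


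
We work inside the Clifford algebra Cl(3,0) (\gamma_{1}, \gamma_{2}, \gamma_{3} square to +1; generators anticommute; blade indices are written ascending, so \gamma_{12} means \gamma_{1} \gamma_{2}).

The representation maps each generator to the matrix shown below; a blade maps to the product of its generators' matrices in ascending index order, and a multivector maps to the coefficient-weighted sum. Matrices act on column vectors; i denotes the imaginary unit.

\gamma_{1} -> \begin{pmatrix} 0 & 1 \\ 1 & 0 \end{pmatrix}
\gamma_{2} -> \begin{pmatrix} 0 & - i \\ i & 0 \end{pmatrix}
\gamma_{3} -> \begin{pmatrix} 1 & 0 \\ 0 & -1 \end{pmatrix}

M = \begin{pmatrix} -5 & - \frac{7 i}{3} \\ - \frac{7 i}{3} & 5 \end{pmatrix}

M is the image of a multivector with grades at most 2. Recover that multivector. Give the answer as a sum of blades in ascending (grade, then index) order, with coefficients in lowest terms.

Method: 1, rho(\gamma_{1}), rho(\gamma_{2}), rho(\gamma_{3}) form a trace-orthogonal basis of the 2x2 complex matrices (tr(X Y) = 2 if X = Y, else 0), so M = m0*1 + m1*rho(\gamma_{1}) + m2*rho(\gamma_{2}) + m3*rho(\gamma_{3}) with m0 = tr(M)/2 = 0, m1 = tr(M rho(\gamma_{1}))/2 = - \frac{7 i}{3}, m2 = tr(M rho(\gamma_{2}))/2 = 0, m3 = tr(M rho(\gamma_{3}))/2 = -5.
Multiplying table entries, the bivector images are rho(\gamma_{12}) = i*rho(\gamma_{3}), rho(\gamma_{13}) = -i*rho(\gamma_{2}), rho(\gamma_{23}) = i*rho(\gamma_{1}); with real blade coefficients the real parts of m0..m3 are the coefficients of 1, \gamma_{1}, \gamma_{2}, \gamma_{3} and the imaginary parts give the bivectors (\gamma_{23}: Im m1, \gamma_{13}: -Im m2, \gamma_{12}: Im m3).
Answer: -5 \gamma_{3} - \frac{7}{3} \gamma_{23}


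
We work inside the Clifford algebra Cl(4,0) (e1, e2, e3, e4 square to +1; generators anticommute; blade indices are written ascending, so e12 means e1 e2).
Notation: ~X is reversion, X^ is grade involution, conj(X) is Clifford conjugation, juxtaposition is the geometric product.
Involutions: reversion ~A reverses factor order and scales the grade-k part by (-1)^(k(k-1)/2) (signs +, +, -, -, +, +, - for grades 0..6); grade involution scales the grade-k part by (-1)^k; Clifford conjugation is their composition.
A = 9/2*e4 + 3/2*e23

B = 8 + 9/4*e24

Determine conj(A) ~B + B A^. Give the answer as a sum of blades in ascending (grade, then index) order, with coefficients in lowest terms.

first term: -81/8*e2 - 36*e4 - 12*e23 - 27/8*e34
second term: -81/8*e2 - 36*e4 + 12*e23 + 27/8*e34
Answer: -81/4*e2 - 72*e4


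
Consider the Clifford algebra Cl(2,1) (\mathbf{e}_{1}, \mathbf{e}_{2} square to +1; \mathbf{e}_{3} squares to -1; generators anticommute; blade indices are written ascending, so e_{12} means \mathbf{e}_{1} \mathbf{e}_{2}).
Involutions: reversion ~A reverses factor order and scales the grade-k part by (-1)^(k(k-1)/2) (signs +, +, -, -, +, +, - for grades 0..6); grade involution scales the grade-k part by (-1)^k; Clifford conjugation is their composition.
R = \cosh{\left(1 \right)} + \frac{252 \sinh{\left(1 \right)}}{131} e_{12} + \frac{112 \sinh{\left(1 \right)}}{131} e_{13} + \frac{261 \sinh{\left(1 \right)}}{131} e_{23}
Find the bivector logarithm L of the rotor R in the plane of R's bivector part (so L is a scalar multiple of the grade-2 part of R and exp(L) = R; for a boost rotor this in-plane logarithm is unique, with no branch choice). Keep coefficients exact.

The scalar part of R is \cosh{\left(1 \right)}, so cosh pins the rapidity up to sign — the sign comes from the bivector part; dividing that part by sinh of the rapidity yields the plane, and the in-plane L = rapidity * plane is unique because the two sign choices cancel.
Concretely: cosh(rapidity) = \cosh{\left(1 \right)} gives rapidity = ±1, and since rapidity/sinh(rapidity) is even the sign is immaterial: L = (rapidity/sinh(rapidity)) * <R>_2 = (\frac{1}{\sinh{\left(1 \right)}}) * <R>_2.
Answer: \frac{252}{131} e_{12} + \frac{112}{131} e_{13} + \frac{261}{131} e_{23}


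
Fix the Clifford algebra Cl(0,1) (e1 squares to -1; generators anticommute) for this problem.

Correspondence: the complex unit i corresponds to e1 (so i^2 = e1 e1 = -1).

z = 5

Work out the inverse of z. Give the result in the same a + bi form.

In blades: z = 5.
With qbar = 5 (scalar fixed, mapped units negated), z qbar = 25 (the sum of squared coefficients), so z^-1 = qbar / (25) = 1/5; translating back:
Answer: 1/5


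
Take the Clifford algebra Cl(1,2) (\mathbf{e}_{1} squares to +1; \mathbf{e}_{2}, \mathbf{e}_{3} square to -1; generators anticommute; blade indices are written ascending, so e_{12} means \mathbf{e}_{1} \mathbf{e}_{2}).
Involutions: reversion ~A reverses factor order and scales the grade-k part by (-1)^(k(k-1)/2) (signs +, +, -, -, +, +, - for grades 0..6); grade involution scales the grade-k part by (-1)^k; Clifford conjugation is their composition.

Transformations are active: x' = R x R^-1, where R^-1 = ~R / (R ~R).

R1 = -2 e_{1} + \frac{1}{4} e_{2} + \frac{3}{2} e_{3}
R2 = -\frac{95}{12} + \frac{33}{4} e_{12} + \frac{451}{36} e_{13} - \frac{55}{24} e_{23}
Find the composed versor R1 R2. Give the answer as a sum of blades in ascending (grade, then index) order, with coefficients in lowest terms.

Distribute over the terms of R1 (each basis-blade product reordered to ascending indices, repeated generators contracted through their squares):
(-2 e_{1}) R2 = \frac{95}{6} e_{1} - \frac{33}{2} e_{2} - \frac{451}{18} e_{3} + \frac{55}{12} e_{123}
(\frac{1}{4} e_{2}) R2 = \frac{33}{16} e_{1} - \frac{95}{48} e_{2} + \frac{55}{96} e_{3} - \frac{451}{144} e_{123}
(\frac{3}{2} e_{3}) R2 = \frac{451}{24} e_{1} - \frac{55}{16} e_{2} - \frac{95}{8} e_{3} + \frac{99}{8} e_{123}
Summing the partial products and collecting blades:
Answer: \frac{587}{16} e_{1} - \frac{263}{12} e_{2} - \frac{10471}{288} e_{3} + \frac{1991}{144} e_{123}


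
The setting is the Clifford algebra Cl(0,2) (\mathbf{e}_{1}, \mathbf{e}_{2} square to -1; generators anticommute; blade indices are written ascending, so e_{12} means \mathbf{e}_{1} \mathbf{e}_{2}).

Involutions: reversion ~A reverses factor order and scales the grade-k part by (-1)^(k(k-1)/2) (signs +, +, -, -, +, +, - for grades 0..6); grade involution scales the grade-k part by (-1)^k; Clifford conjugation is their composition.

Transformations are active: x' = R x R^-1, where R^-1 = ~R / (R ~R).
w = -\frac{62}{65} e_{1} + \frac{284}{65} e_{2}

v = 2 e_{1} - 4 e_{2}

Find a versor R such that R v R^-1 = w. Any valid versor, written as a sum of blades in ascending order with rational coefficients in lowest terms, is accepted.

Reasoning: v^2 = w^2 = -20 since conjugation preserves the quadratic form; R = v + w = \frac{68}{65} e_{1} + \frac{24}{65} e_{2} is then valid when invertible, keeping its own part and reversing (v - w)/2.
Answer: \frac{68}{65} e_{1} + \frac{24}{65} e_{2}


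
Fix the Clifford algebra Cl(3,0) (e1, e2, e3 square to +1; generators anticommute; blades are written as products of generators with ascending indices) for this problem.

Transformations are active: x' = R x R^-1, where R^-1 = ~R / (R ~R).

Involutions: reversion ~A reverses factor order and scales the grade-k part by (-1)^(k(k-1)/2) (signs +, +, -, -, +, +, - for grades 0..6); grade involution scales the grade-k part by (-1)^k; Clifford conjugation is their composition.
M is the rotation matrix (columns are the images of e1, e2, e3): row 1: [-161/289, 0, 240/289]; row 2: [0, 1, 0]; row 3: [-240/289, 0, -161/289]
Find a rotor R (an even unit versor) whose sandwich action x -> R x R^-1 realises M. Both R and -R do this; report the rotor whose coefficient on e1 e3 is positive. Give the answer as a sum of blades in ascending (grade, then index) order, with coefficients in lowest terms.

Method: write R = a + b12*e1 e2 + b13*e1 e3 + b23*e2 e3 with a^2 + b12^2 + b13^2 + b23^2 = 1 (so R^-1 = ~R). Expanding the columns R e_j ~R gives tr M = 4a^2 - 1 and, from the antisymmetric part, M21 - M12 = -4a*b12, M13 - M31 = 4a*b13, M32 - M23 = -4a*b23.
Here tr M = -33/289, so a^2 = (1 + tr M)/4 = 64/289 and a = ±8/17. Taking a = 8/17: M21 - M12 = 0, M13 - M31 = 480/289, M32 - M23 = 0, giving b12 = 0, b13 = 15/17, b23 = 0, i.e. R = 8/17 + 15/17*e1 e3.
Its e1 e3 coefficient is already positive.
Answer: 8/17 + 15/17*e1 e3. Note: both R and -R realise this M (trace -33/289); the covering map identifies them, and the e1 e3-coefficient sign is the tie-breaker.


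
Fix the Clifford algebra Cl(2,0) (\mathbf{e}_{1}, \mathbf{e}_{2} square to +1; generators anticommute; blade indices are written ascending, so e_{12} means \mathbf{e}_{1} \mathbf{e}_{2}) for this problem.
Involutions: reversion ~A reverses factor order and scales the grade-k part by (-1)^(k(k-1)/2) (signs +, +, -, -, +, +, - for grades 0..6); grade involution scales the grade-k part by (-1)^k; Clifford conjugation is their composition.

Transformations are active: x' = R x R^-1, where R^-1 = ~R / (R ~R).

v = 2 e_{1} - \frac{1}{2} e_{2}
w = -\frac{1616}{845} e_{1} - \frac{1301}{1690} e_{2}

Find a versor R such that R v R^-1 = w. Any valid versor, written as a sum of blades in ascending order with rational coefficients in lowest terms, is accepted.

Why this works: both vectors square to \frac{17}{4}, so q(v) = q(w) and R = v + w = \frac{74}{845} e_{1} - \frac{1073}{845} e_{2} carries v to w — its own direction survives, the complement (v - w)/2 flips.
Answer: \frac{74}{845} e_{1} - \frac{1073}{845} e_{2}


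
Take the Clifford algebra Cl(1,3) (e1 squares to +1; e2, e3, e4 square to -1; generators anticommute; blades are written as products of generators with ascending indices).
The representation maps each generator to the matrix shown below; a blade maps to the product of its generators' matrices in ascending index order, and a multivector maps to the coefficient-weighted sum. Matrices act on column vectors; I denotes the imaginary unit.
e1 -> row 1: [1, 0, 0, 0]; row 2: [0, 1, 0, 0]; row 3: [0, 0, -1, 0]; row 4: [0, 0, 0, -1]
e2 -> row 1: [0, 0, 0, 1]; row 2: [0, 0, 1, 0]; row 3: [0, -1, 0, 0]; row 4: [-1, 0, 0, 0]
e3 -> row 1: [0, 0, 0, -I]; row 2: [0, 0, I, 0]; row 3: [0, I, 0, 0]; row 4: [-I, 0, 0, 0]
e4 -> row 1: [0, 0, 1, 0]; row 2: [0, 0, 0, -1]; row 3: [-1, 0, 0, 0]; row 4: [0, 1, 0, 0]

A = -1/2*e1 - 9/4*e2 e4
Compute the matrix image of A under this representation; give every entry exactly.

Bivector images (products of the table entries): rho(e2 e4) = rho(e2)rho(e4) = row 1: [0, 1, 0, 0]; row 2: [-1, 0, 0, 0]; row 3: [0, 0, 0, 1]; row 4: [0, 0, -1, 0].
M = (-1/2)*rho(e1) + (-9/4)*rho(e2 e4), summed entrywise:
Answer: row 1: [-1/2, -9/4, 0, 0]; row 2: [9/4, -1/2, 0, 0]; row 3: [0, 0, 1/2, -9/4]; row 4: [0, 0, 9/4, 1/2]


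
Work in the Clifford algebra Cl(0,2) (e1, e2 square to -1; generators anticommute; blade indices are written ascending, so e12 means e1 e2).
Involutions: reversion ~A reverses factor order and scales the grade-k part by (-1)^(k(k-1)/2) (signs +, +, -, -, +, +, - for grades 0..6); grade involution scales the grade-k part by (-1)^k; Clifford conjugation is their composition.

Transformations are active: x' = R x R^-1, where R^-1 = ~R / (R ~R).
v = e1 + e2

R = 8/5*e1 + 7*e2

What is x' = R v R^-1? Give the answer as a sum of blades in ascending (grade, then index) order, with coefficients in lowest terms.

~R = 8/5*e1 + 7*e2, and R ~R = -1289/25, so R^-1 = ~R / (-1289/25).
R v = -43/5 - 27/5*e12
Answer: -601/1289*e1 + 1721/1289*e2


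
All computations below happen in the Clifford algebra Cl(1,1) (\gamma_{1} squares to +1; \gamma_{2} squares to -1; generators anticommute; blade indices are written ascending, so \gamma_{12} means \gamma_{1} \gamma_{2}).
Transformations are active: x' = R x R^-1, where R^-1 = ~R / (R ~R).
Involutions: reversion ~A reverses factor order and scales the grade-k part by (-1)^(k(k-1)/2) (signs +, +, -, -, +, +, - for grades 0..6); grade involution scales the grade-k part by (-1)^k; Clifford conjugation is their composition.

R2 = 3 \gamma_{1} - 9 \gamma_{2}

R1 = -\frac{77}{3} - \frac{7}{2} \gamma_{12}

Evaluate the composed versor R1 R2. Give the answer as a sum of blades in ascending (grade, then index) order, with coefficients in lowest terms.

Distribute over the terms of R1 (each basis-blade product reordered to ascending indices, repeated generators contracted through their squares):
(-\frac{77}{3}) R2 = -77 \gamma_{1} + 231 \gamma_{2}
(-\frac{7}{2} \gamma_{12}) R2 = -\frac{63}{2} \gamma_{1} + \frac{21}{2} \gamma_{2}
Summing the partial products and collecting blades:
Answer: -\frac{217}{2} \gamma_{1} + \frac{483}{2} \gamma_{2}


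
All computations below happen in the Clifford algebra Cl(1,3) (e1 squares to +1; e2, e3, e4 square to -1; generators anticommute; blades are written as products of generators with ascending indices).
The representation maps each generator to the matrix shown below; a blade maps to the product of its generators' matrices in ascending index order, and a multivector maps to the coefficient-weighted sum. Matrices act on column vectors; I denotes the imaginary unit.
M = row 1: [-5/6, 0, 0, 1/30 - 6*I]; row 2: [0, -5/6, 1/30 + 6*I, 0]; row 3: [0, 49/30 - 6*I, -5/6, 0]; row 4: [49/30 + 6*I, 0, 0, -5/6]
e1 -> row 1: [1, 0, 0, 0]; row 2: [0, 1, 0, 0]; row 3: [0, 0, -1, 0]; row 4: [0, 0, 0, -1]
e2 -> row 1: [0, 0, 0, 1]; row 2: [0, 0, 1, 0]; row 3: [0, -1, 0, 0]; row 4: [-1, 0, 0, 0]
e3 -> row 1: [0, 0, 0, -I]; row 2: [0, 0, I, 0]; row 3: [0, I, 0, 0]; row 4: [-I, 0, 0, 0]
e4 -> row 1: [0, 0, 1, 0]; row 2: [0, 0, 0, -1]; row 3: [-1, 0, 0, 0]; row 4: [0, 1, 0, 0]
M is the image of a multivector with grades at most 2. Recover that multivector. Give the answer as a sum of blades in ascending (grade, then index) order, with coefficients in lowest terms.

Method: the blade images are trace-orthogonal — tr(rho(e_A) rho(e_B)^-1) = 4 if A = B and 0 otherwise — and rho(e_A)^-1 = (e_A)^2 * rho(e_A) with (e_A)^2 = +1 or -1, so the coefficient of e_A in the preimage is (e_A)^2 * tr(M rho(e_A))/4.
Nonzero projections over blades of grade <= 2: 1: (1)^2 = +1, tr(M 1) = -10/3, coefficient -5/6; e2: (e2)^2 = -1, tr(M rho(e2)) = 16/5, coefficient -4/5; e1 e2: (e1 e2)^2 = +1, tr(M rho(e1 e2)) = 10/3, coefficient 5/6; e1 e3: (e1 e3)^2 = +1, tr(M rho(e1 e3)) = 24, coefficient 6. Every other blade of grade <= 2 projects to 0.
Answer: -5/6 - 4/5*e2 + 5/6*e1 e2 + 6*e1 e3


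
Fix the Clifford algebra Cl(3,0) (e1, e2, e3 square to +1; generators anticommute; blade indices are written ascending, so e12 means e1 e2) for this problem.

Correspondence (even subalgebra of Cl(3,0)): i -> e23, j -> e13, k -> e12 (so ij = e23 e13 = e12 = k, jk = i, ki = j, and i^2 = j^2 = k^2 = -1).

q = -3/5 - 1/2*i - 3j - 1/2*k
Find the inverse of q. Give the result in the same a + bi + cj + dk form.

In blades: q = -3/5 - 1/2*e12 - 3*e13 - 1/2*e23.
With qbar = -3/5 + 1/2*e12 + 3*e13 + 1/2*e23 (scalar fixed, mapped units negated), q qbar = 493/50 (the sum of squared coefficients), so q^-1 = qbar / (493/50) = -30/493 + 25/493*e12 + 150/493*e13 + 25/493*e23; translating back:
Answer: -30/493 + 25/493*i + 150/493*j + 25/493*k


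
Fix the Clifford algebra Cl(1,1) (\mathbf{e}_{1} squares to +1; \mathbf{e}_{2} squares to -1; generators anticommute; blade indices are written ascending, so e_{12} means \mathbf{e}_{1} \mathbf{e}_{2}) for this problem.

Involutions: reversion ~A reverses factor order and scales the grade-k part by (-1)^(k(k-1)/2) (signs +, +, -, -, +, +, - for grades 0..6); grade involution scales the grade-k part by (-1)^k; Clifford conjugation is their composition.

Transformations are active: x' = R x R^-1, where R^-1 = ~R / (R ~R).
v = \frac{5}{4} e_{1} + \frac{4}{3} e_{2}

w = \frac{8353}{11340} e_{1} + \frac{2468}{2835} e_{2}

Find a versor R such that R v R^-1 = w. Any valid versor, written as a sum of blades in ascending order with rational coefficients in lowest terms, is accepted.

Key observation: q(v) = q(w) = -\frac{31}{144} (sandwiches preserve the norm), so R = v + w = \frac{5632}{2835} e_{1} + \frac{6248}{2835} e_{2} works whenever it is invertible — the component of v along it is kept and (v - w)/2 reverses, sending v to w.
Answer: \frac{5632}{2835} e_{1} + \frac{6248}{2835} e_{2}


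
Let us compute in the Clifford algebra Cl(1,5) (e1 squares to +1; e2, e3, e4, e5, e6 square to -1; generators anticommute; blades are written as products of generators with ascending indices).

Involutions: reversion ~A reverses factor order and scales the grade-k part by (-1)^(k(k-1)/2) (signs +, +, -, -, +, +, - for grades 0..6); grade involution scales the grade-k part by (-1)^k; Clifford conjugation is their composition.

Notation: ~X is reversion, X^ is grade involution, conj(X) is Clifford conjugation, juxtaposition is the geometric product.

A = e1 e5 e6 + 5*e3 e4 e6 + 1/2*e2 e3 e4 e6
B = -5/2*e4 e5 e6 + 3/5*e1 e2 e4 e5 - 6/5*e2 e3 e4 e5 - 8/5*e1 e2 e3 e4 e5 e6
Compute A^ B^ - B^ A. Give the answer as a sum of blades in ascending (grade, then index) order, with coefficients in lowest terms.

first term: 5/2*e1 e4 + 4/5*e1 e5 - 25/2*e3 e5 - 3/5*e5 e6 - 8*e1 e2 e5 - 8/5*e2 e3 e4 + 5/4*e2 e3 e5 - 3/5*e2 e4 e6 - 6*e2 e5 e6 - 3/10*e1 e3 e5 e6 + 6/5*e1 e2 e3 e4 e6 + 3*e1 e2 e3 e5 e6
second term: 5/2*e1 e4 + 4/5*e1 e5 - 25/2*e3 e5 + 3/5*e5 e6 - 8*e1 e2 e5 - 8/5*e2 e3 e4 + 5/4*e2 e3 e5 + 3/5*e2 e4 e6 + 6*e2 e5 e6 - 3/10*e1 e3 e5 e6 + 6/5*e1 e2 e3 e4 e6 + 3*e1 e2 e3 e5 e6
Answer: -6/5*e5 e6 - 6/5*e2 e4 e6 - 12*e2 e5 e6


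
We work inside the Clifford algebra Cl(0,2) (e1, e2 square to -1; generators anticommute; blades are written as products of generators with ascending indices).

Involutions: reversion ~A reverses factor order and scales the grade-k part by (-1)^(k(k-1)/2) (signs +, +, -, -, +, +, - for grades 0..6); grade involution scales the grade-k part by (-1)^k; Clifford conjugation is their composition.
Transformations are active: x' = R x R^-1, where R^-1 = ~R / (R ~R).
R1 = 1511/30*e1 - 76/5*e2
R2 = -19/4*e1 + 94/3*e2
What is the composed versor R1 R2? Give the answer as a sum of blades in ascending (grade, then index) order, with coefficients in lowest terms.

Distribute over the terms of R1 (each basis-blade product reordered to ascending indices, repeated generators contracted through their squares):
(1511/30*e1) R2 = 28709/120 + 71017/45*e1 e2
(-76/5*e2) R2 = 7144/15 - 361/5*e1 e2
Summing the partial products and collecting blades:
Answer: 85861/120 + 67768/45*e1 e2


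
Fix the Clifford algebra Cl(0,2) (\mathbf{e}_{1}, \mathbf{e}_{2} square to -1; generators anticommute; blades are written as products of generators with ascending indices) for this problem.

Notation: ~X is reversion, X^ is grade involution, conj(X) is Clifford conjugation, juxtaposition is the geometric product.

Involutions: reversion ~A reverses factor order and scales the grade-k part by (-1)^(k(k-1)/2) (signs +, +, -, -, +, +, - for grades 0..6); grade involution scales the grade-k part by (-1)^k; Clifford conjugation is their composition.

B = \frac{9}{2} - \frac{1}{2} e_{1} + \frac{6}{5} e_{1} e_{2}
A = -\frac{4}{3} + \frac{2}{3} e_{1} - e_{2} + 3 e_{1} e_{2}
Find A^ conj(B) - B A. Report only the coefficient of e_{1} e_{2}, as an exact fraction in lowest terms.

first term: -\frac{31}{15} - \frac{73}{15} e_{1} + \frac{26}{5} e_{2} + \frac{73}{5} e_{1} e_{2}
second term: -\frac{139}{15} + \frac{73}{15} e_{1} - \frac{11}{5} e_{2} + \frac{62}{5} e_{1} e_{2}
Answer: \frac{11}{5}


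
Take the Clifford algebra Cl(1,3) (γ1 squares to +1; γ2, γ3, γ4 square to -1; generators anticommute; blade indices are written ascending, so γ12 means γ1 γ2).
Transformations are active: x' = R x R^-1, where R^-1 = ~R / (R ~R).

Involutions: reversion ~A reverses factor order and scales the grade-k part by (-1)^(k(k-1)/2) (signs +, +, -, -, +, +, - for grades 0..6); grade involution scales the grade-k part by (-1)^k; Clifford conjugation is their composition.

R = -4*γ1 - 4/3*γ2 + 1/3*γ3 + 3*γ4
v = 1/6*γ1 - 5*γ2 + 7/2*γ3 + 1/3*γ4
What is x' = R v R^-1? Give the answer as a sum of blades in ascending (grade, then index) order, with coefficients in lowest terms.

~R = -4*γ1 - 4/3*γ2 + 1/3*γ3 + 3*γ4, and R ~R = 46/9, so R^-1 = ~R / (46/9).
R v = -19/2 + 182/9*γ12 - 253/18*γ13 - 11/6*γ14 - 3*γ23 + 131/9*γ24 - 187/18*γ34
Answer: 2029/138*γ1 + 229/23*γ2 - 109/23*γ3 - 1585/138*γ4


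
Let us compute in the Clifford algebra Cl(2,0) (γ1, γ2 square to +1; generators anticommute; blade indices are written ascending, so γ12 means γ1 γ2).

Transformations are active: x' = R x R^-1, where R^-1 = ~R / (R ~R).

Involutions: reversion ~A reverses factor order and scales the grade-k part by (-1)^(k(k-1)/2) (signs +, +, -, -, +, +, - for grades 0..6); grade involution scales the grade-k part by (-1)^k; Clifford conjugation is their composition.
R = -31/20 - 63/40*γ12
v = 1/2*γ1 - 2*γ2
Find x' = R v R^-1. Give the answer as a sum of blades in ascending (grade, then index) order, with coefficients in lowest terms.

~R = -31/20 + 63/40*γ12, and R ~R = 7813/1600, so R^-1 = ~R / (7813/1600).
R v = 19/8*γ1 + 311/80*γ2
Answer: -31373/15626*γ1 - 3656/7813*γ2


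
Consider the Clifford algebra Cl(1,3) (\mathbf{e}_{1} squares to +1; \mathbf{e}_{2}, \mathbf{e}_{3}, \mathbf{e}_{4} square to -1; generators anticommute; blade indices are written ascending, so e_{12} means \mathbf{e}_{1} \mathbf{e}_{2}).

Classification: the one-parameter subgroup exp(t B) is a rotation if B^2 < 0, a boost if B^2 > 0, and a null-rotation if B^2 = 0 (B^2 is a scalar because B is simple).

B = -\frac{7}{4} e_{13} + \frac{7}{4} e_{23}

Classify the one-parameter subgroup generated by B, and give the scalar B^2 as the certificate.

B^2 term by term: the squares give (-\frac{7}{4})^2*(e_{13})^2 + (\frac{7}{4})^2*(e_{23})^2 = \frac{49}{16}*(+1) + \frac{49}{16}*(-1) = 0 (each basis 2-blade squares to minus the product of its generators' squares); cross terms between blades sharing an index anticommute and cancel. So B^2 = 0.
Answer: null-rotation, certificate B^2 = 0. The invariant at work: B^2 = 0 is unchanged by conjugation, hence its sign classifies the subgroup whatever basis B is written in.


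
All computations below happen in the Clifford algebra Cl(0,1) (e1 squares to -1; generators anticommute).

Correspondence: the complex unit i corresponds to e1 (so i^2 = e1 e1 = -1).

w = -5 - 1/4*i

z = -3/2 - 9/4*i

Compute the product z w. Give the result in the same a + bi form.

In blades: z = -3/2 - 9/4*e1, w = -5 - 1/4*e1.
Distribute z over w term by term (generator squares from the signature, products reordered to ascending indices): (-3/2)*w = 15/2 + 3/8*e1; (-9/4*e1)*w = -9/16 + 45/4*e1.
Sum: 111/16 + 93/8*e1; translating back through the correspondence:
Answer: 111/16 + 93/8*i


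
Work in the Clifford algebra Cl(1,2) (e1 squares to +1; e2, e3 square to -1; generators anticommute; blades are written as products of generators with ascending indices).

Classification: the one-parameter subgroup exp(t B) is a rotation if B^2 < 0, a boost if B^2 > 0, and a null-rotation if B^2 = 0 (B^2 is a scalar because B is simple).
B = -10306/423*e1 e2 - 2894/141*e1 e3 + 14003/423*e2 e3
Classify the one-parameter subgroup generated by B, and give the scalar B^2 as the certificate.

B^2 term by term: the squares give (-10306/423)^2*(e1 e2)^2 + (-2894/141)^2*(e1 e3)^2 + (14003/423)^2*(e2 e3)^2 = 106213636/178929*(+1) + 8375236/19881*(+1) + 196084009/178929*(-1) = -81 (each basis 2-blade squares to minus the product of its generators' squares); cross terms between blades sharing an index anticommute and cancel. So B^2 = -81.
Answer: rotation, certificate B^2 = -81. Certificate logic: -81 is a conjugation-invariant scalar, so its sign fixes rotation versus boost versus null-rotation outright.
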